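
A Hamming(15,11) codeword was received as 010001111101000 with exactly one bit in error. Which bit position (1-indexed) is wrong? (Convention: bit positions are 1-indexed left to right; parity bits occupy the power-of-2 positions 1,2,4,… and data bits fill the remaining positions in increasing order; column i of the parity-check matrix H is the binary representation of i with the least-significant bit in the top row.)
Syndrome s = H · r^T (mod 2), r = 010001111101000:
  s[0] = (101010101010101)·(010001111101000) mod 2 = 0+0+0+0+0+0+1+0+1+0+0+0+0+0+0 mod 2 = 0
  s[1] = (011001100110011)·(010001111101000) mod 2 = 0+1+0+0+0+1+1+0+0+1+0+0+0+0+0 mod 2 = 0
  s[2] = (000111100001111)·(010001111101000) mod 2 = 0+0+0+0+0+1+1+0+0+0+0+1+0+0+0 mod 2 = 1
  s[3] = (000000011111111)·(010001111101000) mod 2 = 0+0+0+0+0+0+0+1+1+1+0+1+0+0+0 mod 2 = 0
Syndrome = 0010
Column i of H is the binary representation of i, so the syndrome is the binary index of the flipped bit.
Read s = 0010 with s[0] as LSB: 0·2^0 + 0·2^1 + 1·2^2 + 0·2^3 = 4.
Error is at bit position 4.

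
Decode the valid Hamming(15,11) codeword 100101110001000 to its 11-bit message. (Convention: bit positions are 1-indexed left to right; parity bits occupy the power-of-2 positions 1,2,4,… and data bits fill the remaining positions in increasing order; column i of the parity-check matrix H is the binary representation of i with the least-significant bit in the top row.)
Parity bits occupy power-of-2 positions; data bits are at positions {3,5,6,7,9,10,11,12,13,14,15} (1-indexed).
Extract: c[3]=0 c[5]=0 c[6]=1 c[7]=1 c[9]=0 c[10]=0 c[11]=0 c[12]=1 c[13]=0 c[14]=0 c[15]=0
Data = 00110001000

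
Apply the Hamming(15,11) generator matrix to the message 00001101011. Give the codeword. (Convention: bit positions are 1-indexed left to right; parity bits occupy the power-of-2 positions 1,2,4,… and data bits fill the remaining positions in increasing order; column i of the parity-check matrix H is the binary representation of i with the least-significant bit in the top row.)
Codeword c = d · G (mod 2), d = 00001101011:
  c[0] = d·G[:,0] = (00001101011)·(11011010101) mod 2 = 0+0+0+0+1+0+0+0+0+0+1 mod 2 = 0
  c[1] = d·G[:,1] = (00001101011)·(10110110011) mod 2 = 0+0+0+0+0+1+0+0+0+1+1 mod 2 = 1
  c[2] = d·G[:,2] = (00001101011)·(10000000000) mod 2 = 0+0+0+0+0+0+0+0+0+0+0 mod 2 = 0
  c[3] = d·G[:,3] = (00001101011)·(01110001111) mod 2 = 0+0+0+0+0+0+0+1+0+1+1 mod 2 = 1
  c[4] = d·G[:,4] = (00001101011)·(01000000000) mod 2 = 0+0+0+0+0+0+0+0+0+0+0 mod 2 = 0
  c[5] = d·G[:,5] = (00001101011)·(00100000000) mod 2 = 0+0+0+0+0+0+0+0+0+0+0 mod 2 = 0
  c[6] = d·G[:,6] = (00001101011)·(00010000000) mod 2 = 0+0+0+0+0+0+0+0+0+0+0 mod 2 = 0
  c[7] = d·G[:,7] = (00001101011)·(00001111111) mod 2 = 0+0+0+0+1+1+0+1+0+1+1 mod 2 = 1
  c[8] = d·G[:,8] = (00001101011)·(00001000000) mod 2 = 0+0+0+0+1+0+0+0+0+0+0 mod 2 = 1
  c[9] = d·G[:,9] = (00001101011)·(00000100000) mod 2 = 0+0+0+0+0+1+0+0+0+0+0 mod 2 = 1
  c[10] = d·G[:,10] = (00001101011)·(00000010000) mod 2 = 0+0+0+0+0+0+0+0+0+0+0 mod 2 = 0
  c[11] = d·G[:,11] = (00001101011)·(00000001000) mod 2 = 0+0+0+0+0+0+0+1+0+0+0 mod 2 = 1
  c[12] = d·G[:,12] = (00001101011)·(00000000100) mod 2 = 0+0+0+0+0+0+0+0+0+0+0 mod 2 = 0
  c[13] = d·G[:,13] = (00001101011)·(00000000010) mod 2 = 0+0+0+0+0+0+0+0+0+1+0 mod 2 = 1
  c[14] = d·G[:,14] = (00001101011)·(00000000001) mod 2 = 0+0+0+0+0+0+0+0+0+0+1 mod 2 = 1
Codeword = 010100011101011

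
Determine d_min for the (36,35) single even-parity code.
d_min = 2 (flipping one data bit also flips the parity bit, so the two closest codewords differ in exactly 2 positions).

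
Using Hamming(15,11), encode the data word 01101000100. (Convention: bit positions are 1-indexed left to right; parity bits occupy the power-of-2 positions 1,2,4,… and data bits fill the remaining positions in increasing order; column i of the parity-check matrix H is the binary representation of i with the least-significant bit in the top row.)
Codeword c = d · G (mod 2), d = 01101000100:
  c[0] = d·G[:,0] = (01101000100)·(11011010101) mod 2 = 0+1+0+0+1+0+0+0+1+0+0 mod 2 = 1
  c[1] = d·G[:,1] = (01101000100)·(10110110011) mod 2 = 0+0+1+0+0+0+0+0+0+0+0 mod 2 = 1
  c[2] = d·G[:,2] = (01101000100)·(10000000000) mod 2 = 0+0+0+0+0+0+0+0+0+0+0 mod 2 = 0
  c[3] = d·G[:,3] = (01101000100)·(01110001111) mod 2 = 0+1+1+0+0+0+0+0+1+0+0 mod 2 = 1
  c[4] = d·G[:,4] = (01101000100)·(01000000000) mod 2 = 0+1+0+0+0+0+0+0+0+0+0 mod 2 = 1
  c[5] = d·G[:,5] = (01101000100)·(00100000000) mod 2 = 0+0+1+0+0+0+0+0+0+0+0 mod 2 = 1
  c[6] = d·G[:,6] = (01101000100)·(00010000000) mod 2 = 0+0+0+0+0+0+0+0+0+0+0 mod 2 = 0
  c[7] = d·G[:,7] = (01101000100)·(00001111111) mod 2 = 0+0+0+0+1+0+0+0+1+0+0 mod 2 = 0
  c[8] = d·G[:,8] = (01101000100)·(00001000000) mod 2 = 0+0+0+0+1+0+0+0+0+0+0 mod 2 = 1
  c[9] = d·G[:,9] = (01101000100)·(00000100000) mod 2 = 0+0+0+0+0+0+0+0+0+0+0 mod 2 = 0
  c[10] = d·G[:,10] = (01101000100)·(00000010000) mod 2 = 0+0+0+0+0+0+0+0+0+0+0 mod 2 = 0
  c[11] = d·G[:,11] = (01101000100)·(00000001000) mod 2 = 0+0+0+0+0+0+0+0+0+0+0 mod 2 = 0
  c[12] = d·G[:,12] = (01101000100)·(00000000100) mod 2 = 0+0+0+0+0+0+0+0+1+0+0 mod 2 = 1
  c[13] = d·G[:,13] = (01101000100)·(00000000010) mod 2 = 0+0+0+0+0+0+0+0+0+0+0 mod 2 = 0
  c[14] = d·G[:,14] = (01101000100)·(00000000001) mod 2 = 0+0+0+0+0+0+0+0+0+0+0 mod 2 = 0
Codeword = 110111001000100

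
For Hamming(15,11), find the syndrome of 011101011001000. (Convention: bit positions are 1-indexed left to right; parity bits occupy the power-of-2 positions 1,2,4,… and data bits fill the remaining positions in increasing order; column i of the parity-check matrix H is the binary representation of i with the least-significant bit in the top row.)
Syndrome s = H · r^T (mod 2), r = 011101011001000:
  s[0] = (101010101010101)·(011101011001000) mod 2 = 0+0+1+0+0+0+0+0+1+0+0+0+0+0+0 mod 2 = 0
  s[1] = (011001100110011)·(011101011001000) mod 2 = 0+1+1+0+0+1+0+0+0+0+0+0+0+0+0 mod 2 = 1
  s[2] = (000111100001111)·(011101011001000) mod 2 = 0+0+0+1+0+1+0+0+0+0+0+1+0+0+0 mod 2 = 1
  s[3] = (000000011111111)·(011101011001000) mod 2 = 0+0+0+0+0+0+0+1+1+0+0+1+0+0+0 mod 2 = 1
Syndrome = 0111
Non-zero syndrome: error at position 14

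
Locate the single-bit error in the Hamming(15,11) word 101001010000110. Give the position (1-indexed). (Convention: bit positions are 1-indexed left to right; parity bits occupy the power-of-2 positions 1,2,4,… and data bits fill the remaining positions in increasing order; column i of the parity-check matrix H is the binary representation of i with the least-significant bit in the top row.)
Syndrome s = H · r^T (mod 2), r = 101001010000110:
  s[0] = (101010101010101)·(101001010000110) mod 2 = 1+0+1+0+0+0+0+0+0+0+0+0+1+0+0 mod 2 = 1
  s[1] = (011001100110011)·(101001010000110) mod 2 = 0+0+1+0+0+1+0+0+0+0+0+0+0+1+0 mod 2 = 1
  s[2] = (000111100001111)·(101001010000110) mod 2 = 0+0+0+0+0+1+0+0+0+0+0+0+1+1+0 mod 2 = 1
  s[3] = (000000011111111)·(101001010000110) mod 2 = 0+0+0+0+0+0+0+1+0+0+0+0+1+1+0 mod 2 = 1
Syndrome = 1111
Column i of H is the binary representation of i, so the syndrome is the binary index of the flipped bit.
Read s = 1111 with s[0] as LSB: 1·2^0 + 1·2^1 + 1·2^2 + 1·2^3 = 15.
Error is at bit position 15.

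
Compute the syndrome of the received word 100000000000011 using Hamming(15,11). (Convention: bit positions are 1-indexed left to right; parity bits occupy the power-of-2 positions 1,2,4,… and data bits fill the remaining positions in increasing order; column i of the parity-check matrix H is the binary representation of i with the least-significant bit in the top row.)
Syndrome s = H · r^T (mod 2), r = 100000000000011:
  s[0] = (101010101010101)·(100000000000011) mod 2 = 1+0+0+0+0+0+0+0+0+0+0+0+0+0+1 mod 2 = 0
  s[1] = (011001100110011)·(100000000000011) mod 2 = 0+0+0+0+0+0+0+0+0+0+0+0+0+1+1 mod 2 = 0
  s[2] = (000111100001111)·(100000000000011) mod 2 = 0+0+0+0+0+0+0+0+0+0+0+0+0+1+1 mod 2 = 0
  s[3] = (000000011111111)·(100000000000011) mod 2 = 0+0+0+0+0+0+0+0+0+0+0+0+0+1+1 mod 2 = 0
Syndrome = 0000
s = 0: no error detected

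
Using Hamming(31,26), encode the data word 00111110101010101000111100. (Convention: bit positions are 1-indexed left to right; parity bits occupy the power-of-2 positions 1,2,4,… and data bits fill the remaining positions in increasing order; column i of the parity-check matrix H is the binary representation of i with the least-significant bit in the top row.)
Codeword c = d · G (mod 2), d = 00111110101010101000111100:
  c[0] = d·G[:,0] = (00111110101010101000111100)·(11011010101101010101010101) mod 2 = 0+0+0+1+1+0+1+0+1+0+1+0+0+0+0+0+0+0+0+0+0+1+0+1+0+0 mod 2 = 1
  c[1] = d·G[:,1] = (00111110101010101000111100)·(10110110011011001100110011) mod 2 = 0+0+1+1+0+1+1+0+0+0+1+0+1+0+0+0+1+0+0+0+1+1+0+0+0+0 mod 2 = 1
  c[2] = d·G[:,2] = (00111110101010101000111100)·(10000000000000000000000000) mod 2 = 0+0+0+0+0+0+0+0+0+0+0+0+0+0+0+0+0+0+0+0+0+0+0+0+0+0 mod 2 = 0
  c[3] = d·G[:,3] = (00111110101010101000111100)·(01110001111000111100001111) mod 2 = 0+0+1+1+0+0+0+0+1+0+1+0+0+0+1+0+1+0+0+0+0+0+1+1+0+0 mod 2 = 0
  c[4] = d·G[:,4] = (00111110101010101000111100)·(01000000000000000000000000) mod 2 = 0+0+0+0+0+0+0+0+0+0+0+0+0+0+0+0+0+0+0+0+0+0+0+0+0+0 mod 2 = 0
  c[5] = d·G[:,5] = (00111110101010101000111100)·(00100000000000000000000000) mod 2 = 0+0+1+0+0+0+0+0+0+0+0+0+0+0+0+0+0+0+0+0+0+0+0+0+0+0 mod 2 = 1
  c[6] = d·G[:,6] = (00111110101010101000111100)·(00010000000000000000000000) mod 2 = 0+0+0+1+0+0+0+0+0+0+0+0+0+0+0+0+0+0+0+0+0+0+0+0+0+0 mod 2 = 1
  c[7] = d·G[:,7] = (00111110101010101000111100)·(00001111111000000011111111) mod 2 = 0+0+0+0+1+1+1+0+1+0+1+0+0+0+0+0+0+0+0+0+1+1+1+1+0+0 mod 2 = 1
  c[8] = d·G[:,8] = (00111110101010101000111100)·(00001000000000000000000000) mod 2 = 0+0+0+0+1+0+0+0+0+0+0+0+0+0+0+0+0+0+0+0+0+0+0+0+0+0 mod 2 = 1
  c[9] = d·G[:,9] = (00111110101010101000111100)·(00000100000000000000000000) mod 2 = 0+0+0+0+0+1+0+0+0+0+0+0+0+0+0+0+0+0+0+0+0+0+0+0+0+0 mod 2 = 1
  c[10] = d·G[:,10] = (00111110101010101000111100)·(00000010000000000000000000) mod 2 = 0+0+0+0+0+0+1+0+0+0+0+0+0+0+0+0+0+0+0+0+0+0+0+0+0+0 mod 2 = 1
  c[11] = d·G[:,11] = (00111110101010101000111100)·(00000001000000000000000000) mod 2 = 0+0+0+0+0+0+0+0+0+0+0+0+0+0+0+0+0+0+0+0+0+0+0+0+0+0 mod 2 = 0
  c[12] = d·G[:,12] = (00111110101010101000111100)·(00000000100000000000000000) mod 2 = 0+0+0+0+0+0+0+0+1+0+0+0+0+0+0+0+0+0+0+0+0+0+0+0+0+0 mod 2 = 1
  c[13] = d·G[:,13] = (00111110101010101000111100)·(00000000010000000000000000) mod 2 = 0+0+0+0+0+0+0+0+0+0+0+0+0+0+0+0+0+0+0+0+0+0+0+0+0+0 mod 2 = 0
  c[14] = d·G[:,14] = (00111110101010101000111100)·(00000000001000000000000000) mod 2 = 0+0+0+0+0+0+0+0+0+0+1+0+0+0+0+0+0+0+0+0+0+0+0+0+0+0 mod 2 = 1
  c[15] = d·G[:,15] = (00111110101010101000111100)·(00000000000111111111111111) mod 2 = 0+0+0+0+0+0+0+0+0+0+0+0+1+0+1+0+1+0+0+0+1+1+1+1+0+0 mod 2 = 1
  c[16] = d·G[:,16] = (00111110101010101000111100)·(00000000000100000000000000) mod 2 = 0+0+0+0+0+0+0+0+0+0+0+0+0+0+0+0+0+0+0+0+0+0+0+0+0+0 mod 2 = 0
  c[17] = d·G[:,17] = (00111110101010101000111100)·(00000000000010000000000000) mod 2 = 0+0+0+0+0+0+0+0+0+0+0+0+1+0+0+0+0+0+0+0+0+0+0+0+0+0 mod 2 = 1
  c[18] = d·G[:,18] = (00111110101010101000111100)·(00000000000001000000000000) mod 2 = 0+0+0+0+0+0+0+0+0+0+0+0+0+0+0+0+0+0+0+0+0+0+0+0+0+0 mod 2 = 0
  c[19] = d·G[:,19] = (00111110101010101000111100)·(00000000000000100000000000) mod 2 = 0+0+0+0+0+0+0+0+0+0+0+0+0+0+1+0+0+0+0+0+0+0+0+0+0+0 mod 2 = 1
  c[20] = d·G[:,20] = (00111110101010101000111100)·(00000000000000010000000000) mod 2 = 0+0+0+0+0+0+0+0+0+0+0+0+0+0+0+0+0+0+0+0+0+0+0+0+0+0 mod 2 = 0
  c[21] = d·G[:,21] = (00111110101010101000111100)·(00000000000000001000000000) mod 2 = 0+0+0+0+0+0+0+0+0+0+0+0+0+0+0+0+1+0+0+0+0+0+0+0+0+0 mod 2 = 1
  c[22] = d·G[:,22] = (00111110101010101000111100)·(00000000000000000100000000) mod 2 = 0+0+0+0+0+0+0+0+0+0+0+0+0+0+0+0+0+0+0+0+0+0+0+0+0+0 mod 2 = 0
  c[23] = d·G[:,23] = (00111110101010101000111100)·(00000000000000000010000000) mod 2 = 0+0+0+0+0+0+0+0+0+0+0+0+0+0+0+0+0+0+0+0+0+0+0+0+0+0 mod 2 = 0
  c[24] = d·G[:,24] = (00111110101010101000111100)·(00000000000000000001000000) mod 2 = 0+0+0+0+0+0+0+0+0+0+0+0+0+0+0+0+0+0+0+0+0+0+0+0+0+0 mod 2 = 0
  c[25] = d·G[:,25] = (00111110101010101000111100)·(00000000000000000000100000) mod 2 = 0+0+0+0+0+0+0+0+0+0+0+0+0+0+0+0+0+0+0+0+1+0+0+0+0+0 mod 2 = 1
  c[26] = d·G[:,26] = (00111110101010101000111100)·(00000000000000000000010000) mod 2 = 0+0+0+0+0+0+0+0+0+0+0+0+0+0+0+0+0+0+0+0+0+1+0+0+0+0 mod 2 = 1
  c[27] = d·G[:,27] = (00111110101010101000111100)·(00000000000000000000001000) mod 2 = 0+0+0+0+0+0+0+0+0+0+0+0+0+0+0+0+0+0+0+0+0+0+1+0+0+0 mod 2 = 1
  c[28] = d·G[:,28] = (00111110101010101000111100)·(00000000000000000000000100) mod 2 = 0+0+0+0+0+0+0+0+0+0+0+0+0+0+0+0+0+0+0+0+0+0+0+1+0+0 mod 2 = 1
  c[29] = d·G[:,29] = (00111110101010101000111100)·(00000000000000000000000010) mod 2 = 0+0+0+0+0+0+0+0+0+0+0+0+0+0+0+0+0+0+0+0+0+0+0+0+0+0 mod 2 = 0
  c[30] = d·G[:,30] = (00111110101010101000111100)·(00000000000000000000000001) mod 2 = 0+0+0+0+0+0+0+0+0+0+0+0+0+0+0+0+0+0+0+0+0+0+0+0+0+0 mod 2 = 0
Codeword = 1100011111101011010101000111100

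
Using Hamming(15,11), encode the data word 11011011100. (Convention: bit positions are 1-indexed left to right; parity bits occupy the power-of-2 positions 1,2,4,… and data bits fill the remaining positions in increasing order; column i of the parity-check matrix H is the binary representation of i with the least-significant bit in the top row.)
Codeword c = d · G (mod 2), d = 11011011100:
  c[0] = d·G[:,0] = (11011011100)·(11011010101) mod 2 = 1+1+0+1+1+0+1+0+1+0+0 mod 2 = 0
  c[1] = d·G[:,1] = (11011011100)·(10110110011) mod 2 = 1+0+0+1+0+0+1+0+0+0+0 mod 2 = 1
  c[2] = d·G[:,2] = (11011011100)·(10000000000) mod 2 = 1+0+0+0+0+0+0+0+0+0+0 mod 2 = 1
  c[3] = d·G[:,3] = (11011011100)·(01110001111) mod 2 = 0+1+0+1+0+0+0+1+1+0+0 mod 2 = 0
  c[4] = d·G[:,4] = (11011011100)·(01000000000) mod 2 = 0+1+0+0+0+0+0+0+0+0+0 mod 2 = 1
  c[5] = d·G[:,5] = (11011011100)·(00100000000) mod 2 = 0+0+0+0+0+0+0+0+0+0+0 mod 2 = 0
  c[6] = d·G[:,6] = (11011011100)·(00010000000) mod 2 = 0+0+0+1+0+0+0+0+0+0+0 mod 2 = 1
  c[7] = d·G[:,7] = (11011011100)·(00001111111) mod 2 = 0+0+0+0+1+0+1+1+1+0+0 mod 2 = 0
  c[8] = d·G[:,8] = (11011011100)·(00001000000) mod 2 = 0+0+0+0+1+0+0+0+0+0+0 mod 2 = 1
  c[9] = d·G[:,9] = (11011011100)·(00000100000) mod 2 = 0+0+0+0+0+0+0+0+0+0+0 mod 2 = 0
  c[10] = d·G[:,10] = (11011011100)·(00000010000) mod 2 = 0+0+0+0+0+0+1+0+0+0+0 mod 2 = 1
  c[11] = d·G[:,11] = (11011011100)·(00000001000) mod 2 = 0+0+0+0+0+0+0+1+0+0+0 mod 2 = 1
  c[12] = d·G[:,12] = (11011011100)·(00000000100) mod 2 = 0+0+0+0+0+0+0+0+1+0+0 mod 2 = 1
  c[13] = d·G[:,13] = (11011011100)·(00000000010) mod 2 = 0+0+0+0+0+0+0+0+0+0+0 mod 2 = 0
  c[14] = d·G[:,14] = (11011011100)·(00000000001) mod 2 = 0+0+0+0+0+0+0+0+0+0+0 mod 2 = 0
Codeword = 011010101011100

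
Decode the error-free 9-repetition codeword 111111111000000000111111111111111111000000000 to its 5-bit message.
Split into 9-bit blocks: 111111111 000000000 111111111 111111111 000000000
Data = 10110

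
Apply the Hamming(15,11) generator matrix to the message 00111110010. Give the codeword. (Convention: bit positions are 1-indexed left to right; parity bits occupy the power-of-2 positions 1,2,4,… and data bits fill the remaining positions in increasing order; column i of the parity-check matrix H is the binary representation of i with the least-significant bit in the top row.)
Codeword c = d · G (mod 2), d = 00111110010:
  c[0] = d·G[:,0] = (00111110010)·(11011010101) mod 2 = 0+0+0+1+1+0+1+0+0+0+0 mod 2 = 1
  c[1] = d·G[:,1] = (00111110010)·(10110110011) mod 2 = 0+0+1+1+0+1+1+0+0+1+0 mod 2 = 1
  c[2] = d·G[:,2] = (00111110010)·(10000000000) mod 2 = 0+0+0+0+0+0+0+0+0+0+0 mod 2 = 0
  c[3] = d·G[:,3] = (00111110010)·(01110001111) mod 2 = 0+0+1+1+0+0+0+0+0+1+0 mod 2 = 1
  c[4] = d·G[:,4] = (00111110010)·(01000000000) mod 2 = 0+0+0+0+0+0+0+0+0+0+0 mod 2 = 0
  c[5] = d·G[:,5] = (00111110010)·(00100000000) mod 2 = 0+0+1+0+0+0+0+0+0+0+0 mod 2 = 1
  c[6] = d·G[:,6] = (00111110010)·(00010000000) mod 2 = 0+0+0+1+0+0+0+0+0+0+0 mod 2 = 1
  c[7] = d·G[:,7] = (00111110010)·(00001111111) mod 2 = 0+0+0+0+1+1+1+0+0+1+0 mod 2 = 0
  c[8] = d·G[:,8] = (00111110010)·(00001000000) mod 2 = 0+0+0+0+1+0+0+0+0+0+0 mod 2 = 1
  c[9] = d·G[:,9] = (00111110010)·(00000100000) mod 2 = 0+0+0+0+0+1+0+0+0+0+0 mod 2 = 1
  c[10] = d·G[:,10] = (00111110010)·(00000010000) mod 2 = 0+0+0+0+0+0+1+0+0+0+0 mod 2 = 1
  c[11] = d·G[:,11] = (00111110010)·(00000001000) mod 2 = 0+0+0+0+0+0+0+0+0+0+0 mod 2 = 0
  c[12] = d·G[:,12] = (00111110010)·(00000000100) mod 2 = 0+0+0+0+0+0+0+0+0+0+0 mod 2 = 0
  c[13] = d·G[:,13] = (00111110010)·(00000000010) mod 2 = 0+0+0+0+0+0+0+0+0+1+0 mod 2 = 1
  c[14] = d·G[:,14] = (00111110010)·(00000000001) mod 2 = 0+0+0+0+0+0+0+0+0+0+0 mod 2 = 0
Codeword = 110101101110010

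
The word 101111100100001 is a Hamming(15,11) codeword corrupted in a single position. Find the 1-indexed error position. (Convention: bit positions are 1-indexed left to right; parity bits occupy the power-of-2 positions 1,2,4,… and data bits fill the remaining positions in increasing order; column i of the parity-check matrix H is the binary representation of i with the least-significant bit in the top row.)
Syndrome s = H · r^T (mod 2), r = 101111100100001:
  s[0] = (101010101010101)·(101111100100001) mod 2 = 1+0+1+0+1+0+1+0+0+0+0+0+0+0+1 mod 2 = 1
  s[1] = (011001100110011)·(101111100100001) mod 2 = 0+0+1+0+0+1+1+0+0+1+0+0+0+0+1 mod 2 = 1
  s[2] = (000111100001111)·(101111100100001) mod 2 = 0+0+0+1+1+1+1+0+0+0+0+0+0+0+1 mod 2 = 1
  s[3] = (000000011111111)·(101111100100001) mod 2 = 0+0+0+0+0+0+0+0+0+1+0+0+0+0+1 mod 2 = 0
Syndrome = 1110
Column i of H is the binary representation of i, so the syndrome is the binary index of the flipped bit.
Read s = 1110 with s[0] as LSB: 1·2^0 + 1·2^1 + 1·2^2 + 0·2^3 = 7.
Error is at bit position 7.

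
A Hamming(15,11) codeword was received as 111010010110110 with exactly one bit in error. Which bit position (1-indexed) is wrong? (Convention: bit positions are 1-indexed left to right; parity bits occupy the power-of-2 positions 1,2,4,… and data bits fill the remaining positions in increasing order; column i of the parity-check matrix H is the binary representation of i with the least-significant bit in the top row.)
Syndrome s = H · r^T (mod 2), r = 111010010110110:
  s[0] = (101010101010101)·(111010010110110) mod 2 = 1+0+1+0+1+0+0+0+0+0+1+0+1+0+0 mod 2 = 1
  s[1] = (011001100110011)·(111010010110110) mod 2 = 0+1+1+0+0+0+0+0+0+1+1+0+0+1+0 mod 2 = 1
  s[2] = (000111100001111)·(111010010110110) mod 2 = 0+0+0+0+1+0+0+0+0+0+0+0+1+1+0 mod 2 = 1
  s[3] = (000000011111111)·(111010010110110) mod 2 = 0+0+0+0+0+0+0+1+0+1+1+0+1+1+0 mod 2 = 1
Syndrome = 1111
Column i of H is the binary representation of i, so the syndrome is the binary index of the flipped bit.
Read s = 1111 with s[0] as LSB: 1·2^0 + 1·2^1 + 1·2^2 + 1·2^3 = 15.
Error is at bit position 15.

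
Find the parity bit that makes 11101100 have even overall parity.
Sum of data bits: 1+1+1+0+1+1+0+0 = 5.
5 mod 2 = 1, so parity bit = 1.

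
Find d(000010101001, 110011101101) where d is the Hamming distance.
XOR = 110001000100, count of 1s = 4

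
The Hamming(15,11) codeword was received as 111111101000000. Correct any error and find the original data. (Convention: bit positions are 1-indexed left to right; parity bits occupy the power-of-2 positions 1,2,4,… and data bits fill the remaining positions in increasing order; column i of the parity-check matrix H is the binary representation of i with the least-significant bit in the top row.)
Syndrome s = H · r^T (mod 2), r = 111111101000000:
  s[0] = (101010101010101)·(111111101000000) mod 2 = 1+0+1+0+1+0+1+0+1+0+0+0+0+0+0 mod 2 = 1
  s[1] = (011001100110011)·(111111101000000) mod 2 = 0+1+1+0+0+1+1+0+0+0+0+0+0+0+0 mod 2 = 0
  s[2] = (000111100001111)·(111111101000000) mod 2 = 0+0+0+1+1+1+1+0+0+0+0+0+0+0+0 mod 2 = 0
  s[3] = (000000011111111)·(111111101000000) mod 2 = 0+0+0+0+0+0+0+0+1+0+0+0+0+0+0 mod 2 = 1
Syndrome = 1001
Column 9 of H equals this syndrome → error at bit 9 (1-indexed).
Flip bit 9: 111111101000000 → 111111100000000
Extract data bits at positions {3,5,6,7,9,10,11,12,13,14,15}: 11110000000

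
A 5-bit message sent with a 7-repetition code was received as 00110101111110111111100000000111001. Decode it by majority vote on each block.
Split into 7-bit blocks and majority-vote each:
  block 1 = 0011010: 3 ones, 4 zeros → 0
  block 2 = 1111110: 6 ones, 1 zeros → 1
  block 3 = 1111111: 7 ones, 0 zeros → 1
  block 4 = 0000000: 0 ones, 7 zeros → 0
  block 5 = 0111001: 4 ones, 3 zeros → 1
Decoded = 01101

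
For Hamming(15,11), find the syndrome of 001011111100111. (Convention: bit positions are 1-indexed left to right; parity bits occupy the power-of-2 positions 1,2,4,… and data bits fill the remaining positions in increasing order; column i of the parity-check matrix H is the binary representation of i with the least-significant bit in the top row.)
Syndrome s = H · r^T (mod 2), r = 001011111100111:
  s[0] = (101010101010101)·(001011111100111) mod 2 = 0+0+1+0+1+0+1+0+1+0+0+0+1+0+1 mod 2 = 0
  s[1] = (011001100110011)·(001011111100111) mod 2 = 0+0+1+0+0+1+1+0+0+1+0+0+0+1+1 mod 2 = 0
  s[2] = (000111100001111)·(001011111100111) mod 2 = 0+0+0+0+1+1+1+0+0+0+0+0+1+1+1 mod 2 = 0
  s[3] = (000000011111111)·(001011111100111) mod 2 = 0+0+0+0+0+0+0+1+1+1+0+0+1+1+1 mod 2 = 0
Syndrome = 0000
s = 0: no error detected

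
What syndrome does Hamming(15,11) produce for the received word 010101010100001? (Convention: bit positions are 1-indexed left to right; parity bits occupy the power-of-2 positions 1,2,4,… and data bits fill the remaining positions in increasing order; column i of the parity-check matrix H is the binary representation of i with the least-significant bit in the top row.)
Syndrome s = H · r^T (mod 2), r = 010101010100001:
  s[0] = (101010101010101)·(010101010100001) mod 2 = 0+0+0+0+0+0+0+0+0+0+0+0+0+0+1 mod 2 = 1
  s[1] = (011001100110011)·(010101010100001) mod 2 = 0+1+0+0+0+1+0+0+0+1+0+0+0+0+1 mod 2 = 0
  s[2] = (000111100001111)·(010101010100001) mod 2 = 0+0+0+1+0+1+0+0+0+0+0+0+0+0+1 mod 2 = 1
  s[3] = (000000011111111)·(010101010100001) mod 2 = 0+0+0+0+0+0+0+1+0+1+0+0+0+0+1 mod 2 = 1
Syndrome = 1011
Non-zero syndrome: error at position 13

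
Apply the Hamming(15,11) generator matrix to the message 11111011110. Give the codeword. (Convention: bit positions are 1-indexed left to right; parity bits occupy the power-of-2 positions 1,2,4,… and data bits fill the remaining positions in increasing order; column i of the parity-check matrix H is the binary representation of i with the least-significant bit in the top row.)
Codeword c = d · G (mod 2), d = 11111011110:
  c[0] = d·G[:,0] = (11111011110)·(11011010101) mod 2 = 1+1+0+1+1+0+1+0+1+0+0 mod 2 = 0
  c[1] = d·G[:,1] = (11111011110)·(10110110011) mod 2 = 1+0+1+1+0+0+1+0+0+1+0 mod 2 = 1
  c[2] = d·G[:,2] = (11111011110)·(10000000000) mod 2 = 1+0+0+0+0+0+0+0+0+0+0 mod 2 = 1
  c[3] = d·G[:,3] = (11111011110)·(01110001111) mod 2 = 0+1+1+1+0+0+0+1+1+1+0 mod 2 = 0
  c[4] = d·G[:,4] = (11111011110)·(01000000000) mod 2 = 0+1+0+0+0+0+0+0+0+0+0 mod 2 = 1
  c[5] = d·G[:,5] = (11111011110)·(00100000000) mod 2 = 0+0+1+0+0+0+0+0+0+0+0 mod 2 = 1
  c[6] = d·G[:,6] = (11111011110)·(00010000000) mod 2 = 0+0+0+1+0+0+0+0+0+0+0 mod 2 = 1
  c[7] = d·G[:,7] = (11111011110)·(00001111111) mod 2 = 0+0+0+0+1+0+1+1+1+1+0 mod 2 = 1
  c[8] = d·G[:,8] = (11111011110)·(00001000000) mod 2 = 0+0+0+0+1+0+0+0+0+0+0 mod 2 = 1
  c[9] = d·G[:,9] = (11111011110)·(00000100000) mod 2 = 0+0+0+0+0+0+0+0+0+0+0 mod 2 = 0
  c[10] = d·G[:,10] = (11111011110)·(00000010000) mod 2 = 0+0+0+0+0+0+1+0+0+0+0 mod 2 = 1
  c[11] = d·G[:,11] = (11111011110)·(00000001000) mod 2 = 0+0+0+0+0+0+0+1+0+0+0 mod 2 = 1
  c[12] = d·G[:,12] = (11111011110)·(00000000100) mod 2 = 0+0+0+0+0+0+0+0+1+0+0 mod 2 = 1
  c[13] = d·G[:,13] = (11111011110)·(00000000010) mod 2 = 0+0+0+0+0+0+0+0+0+1+0 mod 2 = 1
  c[14] = d·G[:,14] = (11111011110)·(00000000001) mod 2 = 0+0+0+0+0+0+0+0+0+0+0 mod 2 = 0
Codeword = 011011111011110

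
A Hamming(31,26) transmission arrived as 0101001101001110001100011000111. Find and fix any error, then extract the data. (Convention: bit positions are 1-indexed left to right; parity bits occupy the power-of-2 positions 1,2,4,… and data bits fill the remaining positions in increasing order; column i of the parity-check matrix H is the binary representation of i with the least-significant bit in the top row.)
Syndrome s = H · r^T (mod 2), r = 0101001101001110001100011000111:
  s[0] = (1010101010101010101010101010101)·(0101001101001110001100011000111) mod 2 = 0+0+0+0+0+0+1+0+0+0+0+0+1+0+1+0+0+0+1+0+0+0+0+0+1+0+0+0+1+0+1 mod 2 = 1
  s[1] = (0110011001100110011001100110011)·(0101001101001110001100011000111) mod 2 = 0+1+0+0+0+0+1+0+0+1+0+0+0+1+1+0+0+0+1+0+0+0+0+0+0+0+0+0+0+1+1 mod 2 = 0
  s[2] = (0001111000011110000111100001111)·(0101001101001110001100011000111) mod 2 = 0+0+0+1+0+0+1+0+0+0+0+0+1+1+1+0+0+0+0+1+0+0+0+0+0+0+0+0+1+1+1 mod 2 = 1
  s[3] = (0000000111111110000000011111111)·(0101001101001110001100011000111) mod 2 = 0+0+0+0+0+0+0+1+0+1+0+0+1+1+1+0+0+0+0+0+0+0+0+1+1+0+0+0+1+1+1 mod 2 = 0
  s[4] = (0000000000000001111111111111111)·(0101001101001110001100011000111) mod 2 = 0+0+0+0+0+0+0+0+0+0+0+0+0+0+0+0+0+0+1+1+0+0+0+1+1+0+0+0+1+1+1 mod 2 = 1
Syndrome = 10101
Column 21 of H equals this syndrome → error at bit 21 (1-indexed).
Flip bit 21: 0101001101001110001100011000111 → 0101001101001110001110011000111
Extract data bits at positions {3,5,6,7,9,10,11,12,13,14,15,17,18,19,20,21,22,23,24,25,26,27,28,29,30,31}: 00010100111001110011000111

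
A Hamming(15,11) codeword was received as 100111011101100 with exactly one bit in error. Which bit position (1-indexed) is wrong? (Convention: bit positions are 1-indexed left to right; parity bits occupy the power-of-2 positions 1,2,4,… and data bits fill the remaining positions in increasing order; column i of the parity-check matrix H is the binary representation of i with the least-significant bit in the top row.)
Syndrome s = H · r^T (mod 2), r = 100111011101100:
  s[0] = (101010101010101)·(100111011101100) mod 2 = 1+0+0+0+1+0+0+0+1+0+0+0+1+0+0 mod 2 = 0
  s[1] = (011001100110011)·(100111011101100) mod 2 = 0+0+0+0+0+1+0+0+0+1+0+0+0+0+0 mod 2 = 0
  s[2] = (000111100001111)·(100111011101100) mod 2 = 0+0+0+1+1+1+0+0+0+0+0+1+1+0+0 mod 2 = 1
  s[3] = (000000011111111)·(100111011101100) mod 2 = 0+0+0+0+0+0+0+1+1+1+0+1+1+0+0 mod 2 = 1
Syndrome = 0011
Column i of H is the binary representation of i, so the syndrome is the binary index of the flipped bit.
Read s = 0011 with s[0] as LSB: 0·2^0 + 0·2^1 + 1·2^2 + 1·2^3 = 12.
Error is at bit position 12.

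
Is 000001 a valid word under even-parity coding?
Sum of all bits: 0+0+0+0+0+1 = 1; 1 mod 2 = 1. Result is 1 → parity error detected.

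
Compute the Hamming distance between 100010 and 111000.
XOR = 011010, count of 1s = 3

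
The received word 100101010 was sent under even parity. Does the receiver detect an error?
Sum of received bits: 1+0+0+1+0+1+0+1+0 = 4; 4 mod 2 = 0. Result is 0 → no error detected.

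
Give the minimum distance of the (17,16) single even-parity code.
d_min = 2 (flipping one data bit also flips the parity bit, so the two closest codewords differ in exactly 2 positions).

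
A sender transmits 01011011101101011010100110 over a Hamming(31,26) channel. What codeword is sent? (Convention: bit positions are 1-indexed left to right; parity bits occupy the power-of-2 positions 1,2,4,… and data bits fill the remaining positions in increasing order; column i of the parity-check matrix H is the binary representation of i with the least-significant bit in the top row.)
Codeword c = d · G (mod 2), d = 01011011101101011010100110:
  c[0] = d·G[:,0] = (01011011101101011010100110)·(11011010101101010101010101) mod 2 = 0+1+0+1+1+0+1+0+1+0+1+1+0+1+0+1+0+0+0+0+0+0+0+1+0+0 mod 2 = 0
  c[1] = d·G[:,1] = (01011011101101011010100110)·(10110110011011001100110011) mod 2 = 0+0+0+1+0+0+1+0+0+0+1+0+0+1+0+0+1+0+0+0+1+0+0+0+1+0 mod 2 = 1
  c[2] = d·G[:,2] = (01011011101101011010100110)·(10000000000000000000000000) mod 2 = 0+0+0+0+0+0+0+0+0+0+0+0+0+0+0+0+0+0+0+0+0+0+0+0+0+0 mod 2 = 0
  c[3] = d·G[:,3] = (01011011101101011010100110)·(01110001111000111100001111) mod 2 = 0+1+0+1+0+0+0+1+1+0+1+0+0+0+0+1+1+0+0+0+0+0+0+1+1+0 mod 2 = 1
  c[4] = d·G[:,4] = (01011011101101011010100110)·(01000000000000000000000000) mod 2 = 0+1+0+0+0+0+0+0+0+0+0+0+0+0+0+0+0+0+0+0+0+0+0+0+0+0 mod 2 = 1
  c[5] = d·G[:,5] = (01011011101101011010100110)·(00100000000000000000000000) mod 2 = 0+0+0+0+0+0+0+0+0+0+0+0+0+0+0+0+0+0+0+0+0+0+0+0+0+0 mod 2 = 0
  c[6] = d·G[:,6] = (01011011101101011010100110)·(00010000000000000000000000) mod 2 = 0+0+0+1+0+0+0+0+0+0+0+0+0+0+0+0+0+0+0+0+0+0+0+0+0+0 mod 2 = 1
  c[7] = d·G[:,7] = (01011011101101011010100110)·(00001111111000000011111111) mod 2 = 0+0+0+0+1+0+1+1+1+0+1+0+0+0+0+0+0+0+1+0+1+0+0+1+1+0 mod 2 = 1
  c[8] = d·G[:,8] = (01011011101101011010100110)·(00001000000000000000000000) mod 2 = 0+0+0+0+1+0+0+0+0+0+0+0+0+0+0+0+0+0+0+0+0+0+0+0+0+0 mod 2 = 1
  c[9] = d·G[:,9] = (01011011101101011010100110)·(00000100000000000000000000) mod 2 = 0+0+0+0+0+0+0+0+0+0+0+0+0+0+0+0+0+0+0+0+0+0+0+0+0+0 mod 2 = 0
  c[10] = d·G[:,10] = (01011011101101011010100110)·(00000010000000000000000000) mod 2 = 0+0+0+0+0+0+1+0+0+0+0+0+0+0+0+0+0+0+0+0+0+0+0+0+0+0 mod 2 = 1
  c[11] = d·G[:,11] = (01011011101101011010100110)·(00000001000000000000000000) mod 2 = 0+0+0+0+0+0+0+1+0+0+0+0+0+0+0+0+0+0+0+0+0+0+0+0+0+0 mod 2 = 1
  c[12] = d·G[:,12] = (01011011101101011010100110)·(00000000100000000000000000) mod 2 = 0+0+0+0+0+0+0+0+1+0+0+0+0+0+0+0+0+0+0+0+0+0+0+0+0+0 mod 2 = 1
  c[13] = d·G[:,13] = (01011011101101011010100110)·(00000000010000000000000000) mod 2 = 0+0+0+0+0+0+0+0+0+0+0+0+0+0+0+0+0+0+0+0+0+0+0+0+0+0 mod 2 = 0
  c[14] = d·G[:,14] = (01011011101101011010100110)·(00000000001000000000000000) mod 2 = 0+0+0+0+0+0+0+0+0+0+1+0+0+0+0+0+0+0+0+0+0+0+0+0+0+0 mod 2 = 1
  c[15] = d·G[:,15] = (01011011101101011010100110)·(00000000000111111111111111) mod 2 = 0+0+0+0+0+0+0+0+0+0+0+1+0+1+0+1+1+0+1+0+1+0+0+1+1+0 mod 2 = 0
  c[16] = d·G[:,16] = (01011011101101011010100110)·(00000000000100000000000000) mod 2 = 0+0+0+0+0+0+0+0+0+0+0+1+0+0+0+0+0+0+0+0+0+0+0+0+0+0 mod 2 = 1
  c[17] = d·G[:,17] = (01011011101101011010100110)·(00000000000010000000000000) mod 2 = 0+0+0+0+0+0+0+0+0+0+0+0+0+0+0+0+0+0+0+0+0+0+0+0+0+0 mod 2 = 0
  c[18] = d·G[:,18] = (01011011101101011010100110)·(00000000000001000000000000) mod 2 = 0+0+0+0+0+0+0+0+0+0+0+0+0+1+0+0+0+0+0+0+0+0+0+0+0+0 mod 2 = 1
  c[19] = d·G[:,19] = (01011011101101011010100110)·(00000000000000100000000000) mod 2 = 0+0+0+0+0+0+0+0+0+0+0+0+0+0+0+0+0+0+0+0+0+0+0+0+0+0 mod 2 = 0
  c[20] = d·G[:,20] = (01011011101101011010100110)·(00000000000000010000000000) mod 2 = 0+0+0+0+0+0+0+0+0+0+0+0+0+0+0+1+0+0+0+0+0+0+0+0+0+0 mod 2 = 1
  c[21] = d·G[:,21] = (01011011101101011010100110)·(00000000000000001000000000) mod 2 = 0+0+0+0+0+0+0+0+0+0+0+0+0+0+0+0+1+0+0+0+0+0+0+0+0+0 mod 2 = 1
  c[22] = d·G[:,22] = (01011011101101011010100110)·(00000000000000000100000000) mod 2 = 0+0+0+0+0+0+0+0+0+0+0+0+0+0+0+0+0+0+0+0+0+0+0+0+0+0 mod 2 = 0
  c[23] = d·G[:,23] = (01011011101101011010100110)·(00000000000000000010000000) mod 2 = 0+0+0+0+0+0+0+0+0+0+0+0+0+0+0+0+0+0+1+0+0+0+0+0+0+0 mod 2 = 1
  c[24] = d·G[:,24] = (01011011101101011010100110)·(00000000000000000001000000) mod 2 = 0+0+0+0+0+0+0+0+0+0+0+0+0+0+0+0+0+0+0+0+0+0+0+0+0+0 mod 2 = 0
  c[25] = d·G[:,25] = (01011011101101011010100110)·(00000000000000000000100000) mod 2 = 0+0+0+0+0+0+0+0+0+0+0+0+0+0+0+0+0+0+0+0+1+0+0+0+0+0 mod 2 = 1
  c[26] = d·G[:,26] = (01011011101101011010100110)·(00000000000000000000010000) mod 2 = 0+0+0+0+0+0+0+0+0+0+0+0+0+0+0+0+0+0+0+0+0+0+0+0+0+0 mod 2 = 0
  c[27] = d·G[:,27] = (01011011101101011010100110)·(00000000000000000000001000) mod 2 = 0+0+0+0+0+0+0+0+0+0+0+0+0+0+0+0+0+0+0+0+0+0+0+0+0+0 mod 2 = 0
  c[28] = d·G[:,28] = (01011011101101011010100110)·(00000000000000000000000100) mod 2 = 0+0+0+0+0+0+0+0+0+0+0+0+0+0+0+0+0+0+0+0+0+0+0+1+0+0 mod 2 = 1
  c[29] = d·G[:,29] = (01011011101101011010100110)·(00000000000000000000000010) mod 2 = 0+0+0+0+0+0+0+0+0+0+0+0+0+0+0+0+0+0+0+0+0+0+0+0+1+0 mod 2 = 1
  c[30] = d·G[:,30] = (01011011101101011010100110)·(00000000000000000000000001) mod 2 = 0+0+0+0+0+0+0+0+0+0+0+0+0+0+0+0+0+0+0+0+0+0+0+0+0+0 mod 2 = 0
Codeword = 0101101110111010101011010100110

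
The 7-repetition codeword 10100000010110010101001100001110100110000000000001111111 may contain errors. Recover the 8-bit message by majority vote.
Split into 7-bit blocks and majority-vote each:
  block 1 = 1010000: 2 ones, 5 zeros → 0
  block 2 = 0010110: 3 ones, 4 zeros → 0
  block 3 = 0101010: 3 ones, 4 zeros → 0
  block 4 = 0110000: 2 ones, 5 zeros → 0
  block 5 = 1110100: 4 ones, 3 zeros → 1
  block 6 = 1100000: 2 ones, 5 zeros → 0
  block 7 = 0000000: 0 ones, 7 zeros → 0
  block 8 = 1111111: 7 ones, 0 zeros → 1
Decoded = 00001001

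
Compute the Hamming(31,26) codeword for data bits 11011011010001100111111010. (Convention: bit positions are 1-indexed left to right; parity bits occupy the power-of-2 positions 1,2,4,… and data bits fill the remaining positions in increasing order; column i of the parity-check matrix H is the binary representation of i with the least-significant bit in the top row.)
Codeword c = d · G (mod 2), d = 11011011010001100111111010:
  c[0] = d·G[:,0] = (11011011010001100111111010)·(11011010101101010101010101) mod 2 = 1+1+0+1+1+0+1+0+0+0+0+0+0+1+0+0+0+1+0+1+0+1+0+0+0+0 mod 2 = 1
  c[1] = d·G[:,1] = (11011011010001100111111010)·(10110110011011001100110011) mod 2 = 1+0+0+1+0+0+1+0+0+1+0+0+0+1+0+0+0+1+0+0+1+1+0+0+1+0 mod 2 = 1
  c[2] = d·G[:,2] = (11011011010001100111111010)·(10000000000000000000000000) mod 2 = 1+0+0+0+0+0+0+0+0+0+0+0+0+0+0+0+0+0+0+0+0+0+0+0+0+0 mod 2 = 1
  c[3] = d·G[:,3] = (11011011010001100111111010)·(01110001111000111100001111) mod 2 = 0+1+0+1+0+0+0+1+0+1+0+0+0+0+1+0+0+1+0+0+0+0+1+0+1+0 mod 2 = 0
  c[4] = d·G[:,4] = (11011011010001100111111010)·(01000000000000000000000000) mod 2 = 0+1+0+0+0+0+0+0+0+0+0+0+0+0+0+0+0+0+0+0+0+0+0+0+0+0 mod 2 = 1
  c[5] = d·G[:,5] = (11011011010001100111111010)·(00100000000000000000000000) mod 2 = 0+0+0+0+0+0+0+0+0+0+0+0+0+0+0+0+0+0+0+0+0+0+0+0+0+0 mod 2 = 0
  c[6] = d·G[:,6] = (11011011010001100111111010)·(00010000000000000000000000) mod 2 = 0+0+0+1+0+0+0+0+0+0+0+0+0+0+0+0+0+0+0+0+0+0+0+0+0+0 mod 2 = 1
  c[7] = d·G[:,7] = (11011011010001100111111010)·(00001111111000000011111111) mod 2 = 0+0+0+0+1+0+1+1+0+1+0+0+0+0+0+0+0+0+1+1+1+1+1+0+1+0 mod 2 = 0
  c[8] = d·G[:,8] = (11011011010001100111111010)·(00001000000000000000000000) mod 2 = 0+0+0+0+1+0+0+0+0+0+0+0+0+0+0+0+0+0+0+0+0+0+0+0+0+0 mod 2 = 1
  c[9] = d·G[:,9] = (11011011010001100111111010)·(00000100000000000000000000) mod 2 = 0+0+0+0+0+0+0+0+0+0+0+0+0+0+0+0+0+0+0+0+0+0+0+0+0+0 mod 2 = 0
  c[10] = d·G[:,10] = (11011011010001100111111010)·(00000010000000000000000000) mod 2 = 0+0+0+0+0+0+1+0+0+0+0+0+0+0+0+0+0+0+0+0+0+0+0+0+0+0 mod 2 = 1
  c[11] = d·G[:,11] = (11011011010001100111111010)·(00000001000000000000000000) mod 2 = 0+0+0+0+0+0+0+1+0+0+0+0+0+0+0+0+0+0+0+0+0+0+0+0+0+0 mod 2 = 1
  c[12] = d·G[:,12] = (11011011010001100111111010)·(00000000100000000000000000) mod 2 = 0+0+0+0+0+0+0+0+0+0+0+0+0+0+0+0+0+0+0+0+0+0+0+0+0+0 mod 2 = 0
  c[13] = d·G[:,13] = (11011011010001100111111010)·(00000000010000000000000000) mod 2 = 0+0+0+0+0+0+0+0+0+1+0+0+0+0+0+0+0+0+0+0+0+0+0+0+0+0 mod 2 = 1
  c[14] = d·G[:,14] = (11011011010001100111111010)·(00000000001000000000000000) mod 2 = 0+0+0+0+0+0+0+0+0+0+0+0+0+0+0+0+0+0+0+0+0+0+0+0+0+0 mod 2 = 0
  c[15] = d·G[:,15] = (11011011010001100111111010)·(00000000000111111111111111) mod 2 = 0+0+0+0+0+0+0+0+0+0+0+0+0+1+1+0+0+1+1+1+1+1+1+0+1+0 mod 2 = 1
  c[16] = d·G[:,16] = (11011011010001100111111010)·(00000000000100000000000000) mod 2 = 0+0+0+0+0+0+0+0+0+0+0+0+0+0+0+0+0+0+0+0+0+0+0+0+0+0 mod 2 = 0
  c[17] = d·G[:,17] = (11011011010001100111111010)·(00000000000010000000000000) mod 2 = 0+0+0+0+0+0+0+0+0+0+0+0+0+0+0+0+0+0+0+0+0+0+0+0+0+0 mod 2 = 0
  c[18] = d·G[:,18] = (11011011010001100111111010)·(00000000000001000000000000) mod 2 = 0+0+0+0+0+0+0+0+0+0+0+0+0+1+0+0+0+0+0+0+0+0+0+0+0+0 mod 2 = 1
  c[19] = d·G[:,19] = (11011011010001100111111010)·(00000000000000100000000000) mod 2 = 0+0+0+0+0+0+0+0+0+0+0+0+0+0+1+0+0+0+0+0+0+0+0+0+0+0 mod 2 = 1
  c[20] = d·G[:,20] = (11011011010001100111111010)·(00000000000000010000000000) mod 2 = 0+0+0+0+0+0+0+0+0+0+0+0+0+0+0+0+0+0+0+0+0+0+0+0+0+0 mod 2 = 0
  c[21] = d·G[:,21] = (11011011010001100111111010)·(00000000000000001000000000) mod 2 = 0+0+0+0+0+0+0+0+0+0+0+0+0+0+0+0+0+0+0+0+0+0+0+0+0+0 mod 2 = 0
  c[22] = d·G[:,22] = (11011011010001100111111010)·(00000000000000000100000000) mod 2 = 0+0+0+0+0+0+0+0+0+0+0+0+0+0+0+0+0+1+0+0+0+0+0+0+0+0 mod 2 = 1
  c[23] = d·G[:,23] = (11011011010001100111111010)·(00000000000000000010000000) mod 2 = 0+0+0+0+0+0+0+0+0+0+0+0+0+0+0+0+0+0+1+0+0+0+0+0+0+0 mod 2 = 1
  c[24] = d·G[:,24] = (11011011010001100111111010)·(00000000000000000001000000) mod 2 = 0+0+0+0+0+0+0+0+0+0+0+0+0+0+0+0+0+0+0+1+0+0+0+0+0+0 mod 2 = 1
  c[25] = d·G[:,25] = (11011011010001100111111010)·(00000000000000000000100000) mod 2 = 0+0+0+0+0+0+0+0+0+0+0+0+0+0+0+0+0+0+0+0+1+0+0+0+0+0 mod 2 = 1
  c[26] = d·G[:,26] = (11011011010001100111111010)·(00000000000000000000010000) mod 2 = 0+0+0+0+0+0+0+0+0+0+0+0+0+0+0+0+0+0+0+0+0+1+0+0+0+0 mod 2 = 1
  c[27] = d·G[:,27] = (11011011010001100111111010)·(00000000000000000000001000) mod 2 = 0+0+0+0+0+0+0+0+0+0+0+0+0+0+0+0+0+0+0+0+0+0+1+0+0+0 mod 2 = 1
  c[28] = d·G[:,28] = (11011011010001100111111010)·(00000000000000000000000100) mod 2 = 0+0+0+0+0+0+0+0+0+0+0+0+0+0+0+0+0+0+0+0+0+0+0+0+0+0 mod 2 = 0
  c[29] = d·G[:,29] = (11011011010001100111111010)·(00000000000000000000000010) mod 2 = 0+0+0+0+0+0+0+0+0+0+0+0+0+0+0+0+0+0+0+0+0+0+0+0+1+0 mod 2 = 1
  c[30] = d·G[:,30] = (11011011010001100111111010)·(00000000000000000000000001) mod 2 = 0+0+0+0+0+0+0+0+0+0+0+0+0+0+0+0+0+0+0+0+0+0+0+0+0+0 mod 2 = 0
Codeword = 1110101010110101001100111111010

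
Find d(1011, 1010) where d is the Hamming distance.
XOR = 0001, count of 1s = 1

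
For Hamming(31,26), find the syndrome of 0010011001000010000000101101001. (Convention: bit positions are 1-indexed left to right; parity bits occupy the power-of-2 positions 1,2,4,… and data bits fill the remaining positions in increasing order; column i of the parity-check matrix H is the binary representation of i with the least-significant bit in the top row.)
Syndrome s = H · r^T (mod 2), r = 0010011001000010000000101101001:
  s[0] = (1010101010101010101010101010101)·(0010011001000010000000101101001) mod 2 = 0+0+1+0+0+0+1+0+0+0+0+0+0+0+1+0+0+0+0+0+0+0+1+0+1+0+0+0+0+0+1 mod 2 = 0
  s[1] = (0110011001100110011001100110011)·(0010011001000010000000101101001) mod 2 = 0+0+1+0+0+1+1+0+0+1+0+0+0+0+1+0+0+0+0+0+0+0+1+0+0+1+0+0+0+0+1 mod 2 = 0
  s[2] = (0001111000011110000111100001111)·(0010011001000010000000101101001) mod 2 = 0+0+0+0+0+1+1+0+0+0+0+0+0+0+1+0+0+0+0+0+0+0+1+0+0+0+0+1+0+0+1 mod 2 = 0
  s[3] = (0000000111111110000000011111111)·(0010011001000010000000101101001) mod 2 = 0+0+0+0+0+0+0+0+0+1+0+0+0+0+1+0+0+0+0+0+0+0+0+0+1+1+0+1+0+0+1 mod 2 = 0
  s[4] = (0000000000000001111111111111111)·(0010011001000010000000101101001) mod 2 = 0+0+0+0+0+0+0+0+0+0+0+0+0+0+0+0+0+0+0+0+0+0+1+0+1+1+0+1+0+0+1 mod 2 = 1
Syndrome = 00001
Non-zero syndrome: error at position 16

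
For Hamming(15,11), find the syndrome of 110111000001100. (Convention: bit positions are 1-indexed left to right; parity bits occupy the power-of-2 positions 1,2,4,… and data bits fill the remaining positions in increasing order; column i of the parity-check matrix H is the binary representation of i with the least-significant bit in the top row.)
Syndrome s = H · r^T (mod 2), r = 110111000001100:
  s[0] = (101010101010101)·(110111000001100) mod 2 = 1+0+0+0+1+0+0+0+0+0+0+0+1+0+0 mod 2 = 1
  s[1] = (011001100110011)·(110111000001100) mod 2 = 0+1+0+0+0+1+0+0+0+0+0+0+0+0+0 mod 2 = 0
  s[2] = (000111100001111)·(110111000001100) mod 2 = 0+0+0+1+1+1+0+0+0+0+0+1+1+0+0 mod 2 = 1
  s[3] = (000000011111111)·(110111000001100) mod 2 = 0+0+0+0+0+0+0+0+0+0+0+1+1+0+0 mod 2 = 0
Syndrome = 1010
Non-zero syndrome: error at position 5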